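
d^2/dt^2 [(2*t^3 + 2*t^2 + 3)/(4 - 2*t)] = (-2*t^3 + 12*t^2 - 24*t - 11)/(t^3 - 6*t^2 + 12*t - 8)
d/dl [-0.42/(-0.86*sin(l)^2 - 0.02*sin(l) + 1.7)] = -(0.7224*sin(l) + 0.0084)*cos(l)/(0.86*sin(l)^2 + 0.02*sin(l) - 1.7)^2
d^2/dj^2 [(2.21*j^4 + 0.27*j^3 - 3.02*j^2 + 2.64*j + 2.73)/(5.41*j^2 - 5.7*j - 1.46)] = (129.365002*j^6 - 408.89862*j^5 + 326.081964*j^4 + 284.355852*j^3 + 406.300518*j^2 - 376.543044*j + 163.706732)/(158.340421*j^6 - 500.48451*j^5 + 399.118422*j^4 + 84.93912*j^3 - 107.710332*j^2 - 36.45036*j - 3.112136)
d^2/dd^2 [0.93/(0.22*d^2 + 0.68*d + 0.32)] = (-0.090024*d^2 - 0.278256*d + 0.93*(0.44*d + 0.68)*(0.88*d + 1.36) - 0.130944)/(0.22*d^2 + 0.68*d + 0.32)^3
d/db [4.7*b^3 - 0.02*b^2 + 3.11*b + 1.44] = 14.1*b^2 - 0.04*b + 3.11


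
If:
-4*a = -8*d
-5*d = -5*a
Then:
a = 0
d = 0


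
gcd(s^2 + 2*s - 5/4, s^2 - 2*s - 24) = 1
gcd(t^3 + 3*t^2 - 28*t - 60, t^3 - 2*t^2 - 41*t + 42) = t + 6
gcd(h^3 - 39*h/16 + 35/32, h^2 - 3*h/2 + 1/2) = h - 1/2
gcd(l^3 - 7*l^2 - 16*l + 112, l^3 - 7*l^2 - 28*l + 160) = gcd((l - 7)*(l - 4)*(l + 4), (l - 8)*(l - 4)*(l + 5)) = l - 4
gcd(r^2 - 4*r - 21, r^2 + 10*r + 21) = r + 3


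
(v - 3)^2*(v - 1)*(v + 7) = v^4 - 34*v^2 + 96*v - 63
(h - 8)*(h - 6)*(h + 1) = h^3 - 13*h^2 + 34*h + 48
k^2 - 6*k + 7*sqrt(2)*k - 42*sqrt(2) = (k - 6)*(k + 7*sqrt(2))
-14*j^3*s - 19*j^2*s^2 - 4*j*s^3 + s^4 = s*(-7*j + s)*(j + s)*(2*j + s)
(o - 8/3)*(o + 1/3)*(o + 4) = o^3 + 5*o^2/3 - 92*o/9 - 32/9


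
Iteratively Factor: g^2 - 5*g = (g - 5)*(g)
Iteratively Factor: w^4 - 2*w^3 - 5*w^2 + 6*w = (w)*(w^3 - 2*w^2 - 5*w + 6) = w*(w - 3)*(w^2 + w - 2) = w*(w - 3)*(w + 2)*(w - 1)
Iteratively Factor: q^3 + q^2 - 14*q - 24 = (q + 3)*(q^2 - 2*q - 8) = (q + 2)*(q + 3)*(q - 4)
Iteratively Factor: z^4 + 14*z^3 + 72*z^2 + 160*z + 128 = (z + 2)*(z^3 + 12*z^2 + 48*z + 64) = (z + 2)*(z + 4)*(z^2 + 8*z + 16) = (z + 2)*(z + 4)^2*(z + 4)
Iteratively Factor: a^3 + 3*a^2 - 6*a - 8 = (a - 2)*(a^2 + 5*a + 4) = (a - 2)*(a + 1)*(a + 4)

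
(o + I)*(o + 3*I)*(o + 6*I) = o^3 + 10*I*o^2 - 27*o - 18*I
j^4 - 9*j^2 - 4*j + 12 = (j - 3)*(j - 1)*(j + 2)^2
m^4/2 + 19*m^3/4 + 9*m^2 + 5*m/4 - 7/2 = (m/2 + 1)*(m - 1/2)*(m + 1)*(m + 7)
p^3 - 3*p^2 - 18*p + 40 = (p - 5)*(p - 2)*(p + 4)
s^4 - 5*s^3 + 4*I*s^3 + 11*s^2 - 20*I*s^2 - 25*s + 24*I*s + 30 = (s - 3)*(s - 2)*(s - I)*(s + 5*I)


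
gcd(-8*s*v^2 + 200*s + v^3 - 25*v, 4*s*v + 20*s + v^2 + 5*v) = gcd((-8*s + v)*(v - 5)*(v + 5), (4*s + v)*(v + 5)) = v + 5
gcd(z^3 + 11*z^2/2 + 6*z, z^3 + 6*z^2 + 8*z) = z^2 + 4*z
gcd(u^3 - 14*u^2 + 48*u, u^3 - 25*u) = u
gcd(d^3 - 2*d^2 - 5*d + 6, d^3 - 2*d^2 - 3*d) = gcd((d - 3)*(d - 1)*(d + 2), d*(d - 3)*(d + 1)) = d - 3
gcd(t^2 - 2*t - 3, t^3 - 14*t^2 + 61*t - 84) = t - 3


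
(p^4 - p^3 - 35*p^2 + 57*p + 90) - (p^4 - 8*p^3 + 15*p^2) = 7*p^3 - 50*p^2 + 57*p + 90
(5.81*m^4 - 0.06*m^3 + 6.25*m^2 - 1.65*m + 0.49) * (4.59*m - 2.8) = 26.6679*m^5 - 16.5434*m^4 + 28.8555*m^3 - 25.0735*m^2 + 6.8691*m - 1.372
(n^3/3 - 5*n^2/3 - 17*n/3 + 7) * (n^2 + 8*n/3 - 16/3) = n^5/3 - 7*n^4/9 - 107*n^3/9 + 7*n^2/9 + 440*n/9 - 112/3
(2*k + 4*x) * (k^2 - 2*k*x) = 2*k^3 - 8*k*x^2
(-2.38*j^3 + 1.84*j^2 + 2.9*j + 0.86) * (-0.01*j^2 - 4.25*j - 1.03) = 0.0238*j^5 + 10.0966*j^4 - 5.3976*j^3 - 14.2288*j^2 - 6.642*j - 0.8858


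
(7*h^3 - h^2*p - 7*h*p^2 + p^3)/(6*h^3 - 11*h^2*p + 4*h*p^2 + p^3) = (-7*h^2 - 6*h*p + p^2)/(-6*h^2 + 5*h*p + p^2)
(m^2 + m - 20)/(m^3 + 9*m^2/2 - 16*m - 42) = 2*(m^2 + m - 20)/(2*m^3 + 9*m^2 - 32*m - 84)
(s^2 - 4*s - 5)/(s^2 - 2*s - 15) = (s + 1)/(s + 3)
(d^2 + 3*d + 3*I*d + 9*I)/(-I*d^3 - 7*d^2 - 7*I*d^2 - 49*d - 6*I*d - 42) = (I*d^2 + 3*d*(-1 + I) - 9)/(d^3 + 7*d^2*(1 - I) + d*(6 - 49*I) - 42*I)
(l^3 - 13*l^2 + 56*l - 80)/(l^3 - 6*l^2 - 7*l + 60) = (l - 4)/(l + 3)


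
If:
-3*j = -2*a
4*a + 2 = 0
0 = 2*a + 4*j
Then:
No Solution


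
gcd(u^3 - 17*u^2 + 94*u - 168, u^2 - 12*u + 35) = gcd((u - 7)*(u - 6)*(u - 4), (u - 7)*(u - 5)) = u - 7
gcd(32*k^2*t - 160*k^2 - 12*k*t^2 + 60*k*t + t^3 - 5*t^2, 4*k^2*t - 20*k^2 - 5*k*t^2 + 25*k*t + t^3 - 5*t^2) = -4*k*t + 20*k + t^2 - 5*t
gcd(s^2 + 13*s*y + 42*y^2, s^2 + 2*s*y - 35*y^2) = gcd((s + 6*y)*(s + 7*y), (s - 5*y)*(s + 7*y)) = s + 7*y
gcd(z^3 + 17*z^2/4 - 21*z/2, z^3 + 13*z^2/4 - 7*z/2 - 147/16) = z - 7/4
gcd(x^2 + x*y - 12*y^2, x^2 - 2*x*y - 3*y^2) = x - 3*y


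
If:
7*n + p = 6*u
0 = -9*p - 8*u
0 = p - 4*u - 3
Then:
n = -93/154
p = 6/11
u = -27/44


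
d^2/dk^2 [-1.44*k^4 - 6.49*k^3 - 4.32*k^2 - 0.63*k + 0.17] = -17.28*k^2 - 38.94*k - 8.64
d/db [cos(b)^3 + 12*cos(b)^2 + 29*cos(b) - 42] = (3*sin(b)^2 - 24*cos(b) - 32)*sin(b)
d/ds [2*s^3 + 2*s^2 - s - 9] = 6*s^2 + 4*s - 1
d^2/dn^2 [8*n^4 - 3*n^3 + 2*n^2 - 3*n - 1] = 96*n^2 - 18*n + 4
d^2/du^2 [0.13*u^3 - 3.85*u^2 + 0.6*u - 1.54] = 0.78*u - 7.7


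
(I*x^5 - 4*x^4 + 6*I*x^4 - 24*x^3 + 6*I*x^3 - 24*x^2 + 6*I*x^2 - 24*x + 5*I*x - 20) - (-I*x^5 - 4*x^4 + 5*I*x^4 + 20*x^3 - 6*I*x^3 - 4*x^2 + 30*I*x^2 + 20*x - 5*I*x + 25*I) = 2*I*x^5 + I*x^4 - 44*x^3 + 12*I*x^3 - 20*x^2 - 24*I*x^2 - 44*x + 10*I*x - 20 - 25*I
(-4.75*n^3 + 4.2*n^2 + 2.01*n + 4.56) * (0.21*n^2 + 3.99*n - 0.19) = -0.9975*n^5 - 18.0705*n^4 + 18.0826*n^3 + 8.1795*n^2 + 17.8125*n - 0.8664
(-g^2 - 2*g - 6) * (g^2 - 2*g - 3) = -g^4 + g^2 + 18*g + 18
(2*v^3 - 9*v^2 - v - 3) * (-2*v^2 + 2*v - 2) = -4*v^5 + 22*v^4 - 20*v^3 + 22*v^2 - 4*v + 6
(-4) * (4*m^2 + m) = -16*m^2 - 4*m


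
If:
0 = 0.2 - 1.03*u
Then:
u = 0.19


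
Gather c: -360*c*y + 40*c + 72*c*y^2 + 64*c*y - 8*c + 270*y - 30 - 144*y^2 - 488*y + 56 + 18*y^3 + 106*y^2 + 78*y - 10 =c*(72*y^2 - 296*y + 32) + 18*y^3 - 38*y^2 - 140*y + 16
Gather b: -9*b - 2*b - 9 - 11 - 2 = -11*b - 22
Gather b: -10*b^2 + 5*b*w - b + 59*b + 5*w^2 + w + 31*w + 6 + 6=-10*b^2 + b*(5*w + 58) + 5*w^2 + 32*w + 12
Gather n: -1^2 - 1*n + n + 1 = 0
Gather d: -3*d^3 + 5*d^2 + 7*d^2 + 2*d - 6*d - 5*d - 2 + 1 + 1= -3*d^3 + 12*d^2 - 9*d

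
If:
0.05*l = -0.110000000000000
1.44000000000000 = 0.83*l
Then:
No Solution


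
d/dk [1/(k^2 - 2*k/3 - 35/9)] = 54*(1 - 3*k)/(-9*k^2 + 6*k + 35)^2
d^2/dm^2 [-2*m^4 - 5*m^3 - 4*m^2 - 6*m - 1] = -24*m^2 - 30*m - 8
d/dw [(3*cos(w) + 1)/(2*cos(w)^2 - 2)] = (3*cos(w)^2 + 2*cos(w) + 3)/(2*sin(w)^3)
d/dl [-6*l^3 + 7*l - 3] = 7 - 18*l^2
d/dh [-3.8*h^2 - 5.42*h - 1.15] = -7.6*h - 5.42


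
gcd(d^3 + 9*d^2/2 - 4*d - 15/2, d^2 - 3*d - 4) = d + 1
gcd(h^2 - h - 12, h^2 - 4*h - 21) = h + 3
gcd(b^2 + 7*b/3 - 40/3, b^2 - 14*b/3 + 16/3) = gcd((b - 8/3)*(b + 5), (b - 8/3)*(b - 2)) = b - 8/3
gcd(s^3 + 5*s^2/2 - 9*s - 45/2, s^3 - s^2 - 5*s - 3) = s - 3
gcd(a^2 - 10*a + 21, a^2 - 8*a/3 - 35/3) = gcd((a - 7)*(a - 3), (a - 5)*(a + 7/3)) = 1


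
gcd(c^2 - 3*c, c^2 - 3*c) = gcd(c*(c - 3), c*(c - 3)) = c^2 - 3*c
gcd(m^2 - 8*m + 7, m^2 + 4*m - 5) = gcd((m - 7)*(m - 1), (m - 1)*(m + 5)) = m - 1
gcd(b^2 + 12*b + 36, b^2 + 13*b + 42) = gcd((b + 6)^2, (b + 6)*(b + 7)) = b + 6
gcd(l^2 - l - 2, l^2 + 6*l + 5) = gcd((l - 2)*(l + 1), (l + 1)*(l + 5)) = l + 1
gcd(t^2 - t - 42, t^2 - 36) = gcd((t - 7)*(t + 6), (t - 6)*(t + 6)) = t + 6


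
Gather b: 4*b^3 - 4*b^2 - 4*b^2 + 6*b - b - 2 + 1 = 4*b^3 - 8*b^2 + 5*b - 1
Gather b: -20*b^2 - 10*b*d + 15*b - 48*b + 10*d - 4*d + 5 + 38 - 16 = -20*b^2 + b*(-10*d - 33) + 6*d + 27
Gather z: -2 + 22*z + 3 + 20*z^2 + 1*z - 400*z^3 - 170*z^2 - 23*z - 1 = -400*z^3 - 150*z^2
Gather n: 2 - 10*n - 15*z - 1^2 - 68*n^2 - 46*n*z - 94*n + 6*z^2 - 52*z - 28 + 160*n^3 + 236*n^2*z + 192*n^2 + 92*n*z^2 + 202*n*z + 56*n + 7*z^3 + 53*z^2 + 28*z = 160*n^3 + n^2*(236*z + 124) + n*(92*z^2 + 156*z - 48) + 7*z^3 + 59*z^2 - 39*z - 27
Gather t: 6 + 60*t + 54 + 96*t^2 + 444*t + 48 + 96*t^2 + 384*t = 192*t^2 + 888*t + 108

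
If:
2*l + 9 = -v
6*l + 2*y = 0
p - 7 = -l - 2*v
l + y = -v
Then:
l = -9/4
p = 73/4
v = -9/2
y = 27/4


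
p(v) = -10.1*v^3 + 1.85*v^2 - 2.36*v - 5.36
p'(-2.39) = -184.28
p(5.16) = -1355.90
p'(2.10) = -128.21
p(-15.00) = 34533.79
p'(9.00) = -2423.36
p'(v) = -30.3*v^2 + 3.7*v - 2.36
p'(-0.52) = -12.48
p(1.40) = -32.75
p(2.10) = -95.69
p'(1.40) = -56.57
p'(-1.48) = -74.21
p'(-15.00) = -6875.36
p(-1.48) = 34.93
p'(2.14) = -133.20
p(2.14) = -100.92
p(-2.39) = 148.73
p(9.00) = -7239.65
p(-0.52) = -2.21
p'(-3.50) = -386.48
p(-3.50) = 458.60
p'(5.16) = -790.02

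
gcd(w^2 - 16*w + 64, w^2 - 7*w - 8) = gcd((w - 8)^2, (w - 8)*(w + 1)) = w - 8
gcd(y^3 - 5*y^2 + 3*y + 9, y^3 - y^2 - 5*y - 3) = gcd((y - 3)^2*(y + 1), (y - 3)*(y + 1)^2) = y^2 - 2*y - 3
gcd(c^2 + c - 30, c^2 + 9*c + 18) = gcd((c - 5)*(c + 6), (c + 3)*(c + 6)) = c + 6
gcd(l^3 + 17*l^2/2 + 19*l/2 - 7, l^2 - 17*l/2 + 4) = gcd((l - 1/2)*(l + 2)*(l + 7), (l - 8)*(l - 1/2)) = l - 1/2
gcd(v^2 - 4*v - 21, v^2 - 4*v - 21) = v^2 - 4*v - 21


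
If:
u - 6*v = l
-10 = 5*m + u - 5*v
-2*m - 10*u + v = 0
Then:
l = 5/12 - 293*v/48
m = 49*v/48 - 25/12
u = 5/12 - 5*v/48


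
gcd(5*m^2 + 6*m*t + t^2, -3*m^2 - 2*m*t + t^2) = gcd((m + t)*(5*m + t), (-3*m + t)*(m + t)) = m + t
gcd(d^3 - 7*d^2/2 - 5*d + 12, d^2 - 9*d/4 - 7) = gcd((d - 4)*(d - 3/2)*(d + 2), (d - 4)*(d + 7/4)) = d - 4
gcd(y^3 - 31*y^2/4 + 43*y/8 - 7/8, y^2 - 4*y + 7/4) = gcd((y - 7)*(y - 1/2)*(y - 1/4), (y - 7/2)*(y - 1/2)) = y - 1/2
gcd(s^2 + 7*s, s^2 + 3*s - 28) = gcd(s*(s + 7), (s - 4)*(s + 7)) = s + 7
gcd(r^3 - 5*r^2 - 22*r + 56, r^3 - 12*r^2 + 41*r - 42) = r^2 - 9*r + 14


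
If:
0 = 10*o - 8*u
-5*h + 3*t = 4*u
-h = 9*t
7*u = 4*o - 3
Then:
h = 45/76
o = -12/19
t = -5/76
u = -15/19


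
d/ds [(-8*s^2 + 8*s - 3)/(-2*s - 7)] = 2*(8*s^2 + 56*s - 31)/(4*s^2 + 28*s + 49)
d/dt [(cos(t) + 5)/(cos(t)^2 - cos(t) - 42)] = (cos(t)^2 + 10*cos(t) + 37)*sin(t)/(sin(t)^2 + cos(t) + 41)^2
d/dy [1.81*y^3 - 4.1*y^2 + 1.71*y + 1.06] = 5.43*y^2 - 8.2*y + 1.71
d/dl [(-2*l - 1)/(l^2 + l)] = (-2*l*(l + 1) + (2*l + 1)^2)/(l^2*(l + 1)^2)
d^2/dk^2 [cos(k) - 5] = -cos(k)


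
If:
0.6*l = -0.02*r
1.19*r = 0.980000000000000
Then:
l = -0.03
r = 0.82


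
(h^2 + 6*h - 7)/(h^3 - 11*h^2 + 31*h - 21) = (h + 7)/(h^2 - 10*h + 21)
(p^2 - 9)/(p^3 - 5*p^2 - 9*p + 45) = 1/(p - 5)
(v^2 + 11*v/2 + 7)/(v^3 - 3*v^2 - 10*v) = (v + 7/2)/(v*(v - 5))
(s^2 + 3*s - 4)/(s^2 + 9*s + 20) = (s - 1)/(s + 5)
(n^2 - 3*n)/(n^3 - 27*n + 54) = n/(n^2 + 3*n - 18)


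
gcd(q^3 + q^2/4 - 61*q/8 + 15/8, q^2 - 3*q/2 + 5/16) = q - 1/4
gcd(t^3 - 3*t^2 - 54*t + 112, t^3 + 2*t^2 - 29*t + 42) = t^2 + 5*t - 14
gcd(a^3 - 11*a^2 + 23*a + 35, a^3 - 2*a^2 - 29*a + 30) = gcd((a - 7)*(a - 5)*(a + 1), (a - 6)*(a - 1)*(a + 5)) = 1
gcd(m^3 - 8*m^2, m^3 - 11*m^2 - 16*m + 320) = m - 8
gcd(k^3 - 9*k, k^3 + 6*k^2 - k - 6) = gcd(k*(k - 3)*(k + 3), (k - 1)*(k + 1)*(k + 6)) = 1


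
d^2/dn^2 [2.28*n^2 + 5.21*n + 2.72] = 4.56000000000000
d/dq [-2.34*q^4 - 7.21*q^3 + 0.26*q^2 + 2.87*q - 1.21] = -9.36*q^3 - 21.63*q^2 + 0.52*q + 2.87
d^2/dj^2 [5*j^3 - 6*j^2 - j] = 30*j - 12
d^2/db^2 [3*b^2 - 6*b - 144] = 6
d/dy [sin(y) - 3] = cos(y)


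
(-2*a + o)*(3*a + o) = -6*a^2 + a*o + o^2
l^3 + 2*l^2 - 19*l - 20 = (l - 4)*(l + 1)*(l + 5)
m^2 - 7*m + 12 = (m - 4)*(m - 3)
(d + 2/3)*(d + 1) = d^2 + 5*d/3 + 2/3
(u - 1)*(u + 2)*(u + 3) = u^3 + 4*u^2 + u - 6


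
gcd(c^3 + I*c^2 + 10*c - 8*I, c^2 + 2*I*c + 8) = c^2 + 2*I*c + 8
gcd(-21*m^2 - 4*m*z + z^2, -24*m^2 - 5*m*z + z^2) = 3*m + z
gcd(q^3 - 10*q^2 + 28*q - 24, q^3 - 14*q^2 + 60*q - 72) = q^2 - 8*q + 12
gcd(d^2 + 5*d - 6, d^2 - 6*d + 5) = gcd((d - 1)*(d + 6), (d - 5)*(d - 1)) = d - 1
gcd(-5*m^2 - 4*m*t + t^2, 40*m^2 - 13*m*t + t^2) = -5*m + t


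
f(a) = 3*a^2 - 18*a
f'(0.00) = -18.00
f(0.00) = 0.00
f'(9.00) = 36.00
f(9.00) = 81.00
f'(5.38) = 14.28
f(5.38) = -10.01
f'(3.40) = 2.40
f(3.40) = -26.52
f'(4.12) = 6.72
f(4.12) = -23.24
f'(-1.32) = -25.92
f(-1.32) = 28.99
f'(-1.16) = -24.96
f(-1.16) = 24.92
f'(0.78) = -13.32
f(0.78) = -12.21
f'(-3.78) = -40.68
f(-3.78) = 110.91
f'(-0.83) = -22.98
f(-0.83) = 17.01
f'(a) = 6*a - 18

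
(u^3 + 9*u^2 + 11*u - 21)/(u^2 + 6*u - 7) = u + 3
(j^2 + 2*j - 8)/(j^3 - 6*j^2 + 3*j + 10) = (j + 4)/(j^2 - 4*j - 5)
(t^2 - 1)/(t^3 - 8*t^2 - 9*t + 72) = (t^2 - 1)/(t^3 - 8*t^2 - 9*t + 72)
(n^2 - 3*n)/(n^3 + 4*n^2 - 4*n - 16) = n*(n - 3)/(n^3 + 4*n^2 - 4*n - 16)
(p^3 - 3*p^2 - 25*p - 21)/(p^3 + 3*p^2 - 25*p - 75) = (p^2 - 6*p - 7)/(p^2 - 25)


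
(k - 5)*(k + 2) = k^2 - 3*k - 10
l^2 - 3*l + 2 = (l - 2)*(l - 1)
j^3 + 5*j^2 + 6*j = j*(j + 2)*(j + 3)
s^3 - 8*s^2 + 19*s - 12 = (s - 4)*(s - 3)*(s - 1)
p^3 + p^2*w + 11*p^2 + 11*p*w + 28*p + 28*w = (p + 4)*(p + 7)*(p + w)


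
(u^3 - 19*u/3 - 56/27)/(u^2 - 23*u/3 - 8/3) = (u^2 - u/3 - 56/9)/(u - 8)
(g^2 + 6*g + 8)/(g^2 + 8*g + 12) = (g + 4)/(g + 6)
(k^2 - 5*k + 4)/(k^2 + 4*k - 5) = (k - 4)/(k + 5)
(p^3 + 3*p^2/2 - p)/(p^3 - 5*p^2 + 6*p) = (p^2 + 3*p/2 - 1)/(p^2 - 5*p + 6)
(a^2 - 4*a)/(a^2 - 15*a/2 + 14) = 2*a/(2*a - 7)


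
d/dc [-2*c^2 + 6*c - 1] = 6 - 4*c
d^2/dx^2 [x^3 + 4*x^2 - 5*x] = 6*x + 8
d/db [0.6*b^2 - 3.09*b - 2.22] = 1.2*b - 3.09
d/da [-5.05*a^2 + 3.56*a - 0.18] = 3.56 - 10.1*a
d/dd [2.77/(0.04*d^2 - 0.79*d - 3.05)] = (2.1883 - 0.2216*d)/(-0.04*d^2 + 0.79*d + 3.05)^2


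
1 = 1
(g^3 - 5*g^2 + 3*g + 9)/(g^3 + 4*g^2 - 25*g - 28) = (g^2 - 6*g + 9)/(g^2 + 3*g - 28)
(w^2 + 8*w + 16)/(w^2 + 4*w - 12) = (w^2 + 8*w + 16)/(w^2 + 4*w - 12)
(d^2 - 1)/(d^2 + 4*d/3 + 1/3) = 3*(d - 1)/(3*d + 1)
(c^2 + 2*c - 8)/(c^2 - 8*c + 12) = (c + 4)/(c - 6)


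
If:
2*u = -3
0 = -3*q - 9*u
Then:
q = 9/2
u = -3/2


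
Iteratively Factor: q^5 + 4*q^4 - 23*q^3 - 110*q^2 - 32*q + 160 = (q - 1)*(q^4 + 5*q^3 - 18*q^2 - 128*q - 160) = (q - 1)*(q + 2)*(q^3 + 3*q^2 - 24*q - 80) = (q - 1)*(q + 2)*(q + 4)*(q^2 - q - 20) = (q - 1)*(q + 2)*(q + 4)^2*(q - 5)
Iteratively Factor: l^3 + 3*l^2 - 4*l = (l + 4)*(l^2 - l) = (l - 1)*(l + 4)*(l)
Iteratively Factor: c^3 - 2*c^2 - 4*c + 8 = (c - 2)*(c^2 - 4) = (c - 2)^2*(c + 2)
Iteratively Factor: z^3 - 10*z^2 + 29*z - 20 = (z - 1)*(z^2 - 9*z + 20) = (z - 4)*(z - 1)*(z - 5)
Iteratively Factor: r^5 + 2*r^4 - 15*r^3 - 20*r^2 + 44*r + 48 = (r - 3)*(r^4 + 5*r^3 - 20*r - 16) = (r - 3)*(r + 4)*(r^3 + r^2 - 4*r - 4) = (r - 3)*(r - 2)*(r + 4)*(r^2 + 3*r + 2) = (r - 3)*(r - 2)*(r + 1)*(r + 4)*(r + 2)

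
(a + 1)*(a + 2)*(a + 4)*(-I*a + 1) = -I*a^4 + a^3 - 7*I*a^3 + 7*a^2 - 14*I*a^2 + 14*a - 8*I*a + 8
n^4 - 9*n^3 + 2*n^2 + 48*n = n*(n - 8)*(n - 3)*(n + 2)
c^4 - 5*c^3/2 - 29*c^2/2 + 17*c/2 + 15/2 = (c - 5)*(c - 1)*(c + 1/2)*(c + 3)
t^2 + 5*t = t*(t + 5)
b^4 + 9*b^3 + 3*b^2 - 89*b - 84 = (b - 3)*(b + 1)*(b + 4)*(b + 7)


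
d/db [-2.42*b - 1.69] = -2.42000000000000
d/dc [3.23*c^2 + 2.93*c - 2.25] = 6.46*c + 2.93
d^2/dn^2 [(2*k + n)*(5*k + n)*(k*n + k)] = 2*k*(7*k + 3*n + 1)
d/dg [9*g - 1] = 9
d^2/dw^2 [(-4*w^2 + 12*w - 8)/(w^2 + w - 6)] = 32/(w^3 + 9*w^2 + 27*w + 27)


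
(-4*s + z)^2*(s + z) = 16*s^3 + 8*s^2*z - 7*s*z^2 + z^3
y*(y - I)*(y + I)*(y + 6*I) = y^4 + 6*I*y^3 + y^2 + 6*I*y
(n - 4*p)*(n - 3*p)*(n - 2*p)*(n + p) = n^4 - 8*n^3*p + 17*n^2*p^2 + 2*n*p^3 - 24*p^4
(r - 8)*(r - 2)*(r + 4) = r^3 - 6*r^2 - 24*r + 64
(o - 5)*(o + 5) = o^2 - 25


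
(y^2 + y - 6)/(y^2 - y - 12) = (y - 2)/(y - 4)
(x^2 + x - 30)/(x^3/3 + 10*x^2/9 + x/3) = 9*(x^2 + x - 30)/(x*(3*x^2 + 10*x + 3))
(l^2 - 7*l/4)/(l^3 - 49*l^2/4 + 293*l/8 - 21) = 2*l*(4*l - 7)/(8*l^3 - 98*l^2 + 293*l - 168)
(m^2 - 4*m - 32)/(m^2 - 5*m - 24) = (m + 4)/(m + 3)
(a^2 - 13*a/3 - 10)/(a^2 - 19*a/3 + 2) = (3*a + 5)/(3*a - 1)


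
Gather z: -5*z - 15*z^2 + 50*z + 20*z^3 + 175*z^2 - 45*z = 20*z^3 + 160*z^2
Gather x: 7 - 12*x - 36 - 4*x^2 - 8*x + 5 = -4*x^2 - 20*x - 24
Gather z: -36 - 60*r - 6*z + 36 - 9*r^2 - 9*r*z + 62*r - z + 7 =-9*r^2 + 2*r + z*(-9*r - 7) + 7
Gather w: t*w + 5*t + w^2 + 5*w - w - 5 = 5*t + w^2 + w*(t + 4) - 5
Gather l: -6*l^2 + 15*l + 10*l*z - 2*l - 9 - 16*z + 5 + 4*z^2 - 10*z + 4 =-6*l^2 + l*(10*z + 13) + 4*z^2 - 26*z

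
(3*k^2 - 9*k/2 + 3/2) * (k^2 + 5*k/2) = 3*k^4 + 3*k^3 - 39*k^2/4 + 15*k/4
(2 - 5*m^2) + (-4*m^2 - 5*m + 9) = -9*m^2 - 5*m + 11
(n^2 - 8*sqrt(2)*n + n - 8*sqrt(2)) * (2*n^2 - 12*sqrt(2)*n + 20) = 2*n^4 - 28*sqrt(2)*n^3 + 2*n^3 - 28*sqrt(2)*n^2 + 212*n^2 - 160*sqrt(2)*n + 212*n - 160*sqrt(2)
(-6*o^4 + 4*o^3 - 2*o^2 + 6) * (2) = -12*o^4 + 8*o^3 - 4*o^2 + 12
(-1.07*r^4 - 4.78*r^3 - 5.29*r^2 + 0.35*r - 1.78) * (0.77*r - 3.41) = -0.8239*r^5 - 0.0318999999999998*r^4 + 12.2265*r^3 + 18.3084*r^2 - 2.5641*r + 6.0698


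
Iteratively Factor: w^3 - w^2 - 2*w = (w + 1)*(w^2 - 2*w) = w*(w + 1)*(w - 2)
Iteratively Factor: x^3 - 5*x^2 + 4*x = (x - 1)*(x^2 - 4*x) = (x - 4)*(x - 1)*(x)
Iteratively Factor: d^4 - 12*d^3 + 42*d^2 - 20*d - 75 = (d - 5)*(d^3 - 7*d^2 + 7*d + 15) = (d - 5)^2*(d^2 - 2*d - 3) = (d - 5)^2*(d + 1)*(d - 3)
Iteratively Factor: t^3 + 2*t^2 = (t)*(t^2 + 2*t) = t*(t + 2)*(t)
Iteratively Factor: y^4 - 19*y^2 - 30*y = (y + 3)*(y^3 - 3*y^2 - 10*y) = (y - 5)*(y + 3)*(y^2 + 2*y) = (y - 5)*(y + 2)*(y + 3)*(y)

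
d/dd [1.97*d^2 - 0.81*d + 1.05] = 3.94*d - 0.81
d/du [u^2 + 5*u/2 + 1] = 2*u + 5/2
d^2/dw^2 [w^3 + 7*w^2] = 6*w + 14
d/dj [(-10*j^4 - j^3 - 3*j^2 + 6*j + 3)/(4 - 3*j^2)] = (60*j^5 + 3*j^4 - 160*j^3 + 6*j^2 - 6*j + 24)/(9*j^4 - 24*j^2 + 16)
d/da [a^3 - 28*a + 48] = 3*a^2 - 28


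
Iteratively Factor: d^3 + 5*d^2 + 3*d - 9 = (d + 3)*(d^2 + 2*d - 3) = (d + 3)^2*(d - 1)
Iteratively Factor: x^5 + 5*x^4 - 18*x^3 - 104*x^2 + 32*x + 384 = (x - 2)*(x^4 + 7*x^3 - 4*x^2 - 112*x - 192) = (x - 2)*(x + 4)*(x^3 + 3*x^2 - 16*x - 48) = (x - 2)*(x + 4)^2*(x^2 - x - 12) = (x - 4)*(x - 2)*(x + 4)^2*(x + 3)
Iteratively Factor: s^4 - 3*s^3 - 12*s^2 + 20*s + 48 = (s - 4)*(s^3 + s^2 - 8*s - 12) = (s - 4)*(s + 2)*(s^2 - s - 6) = (s - 4)*(s + 2)^2*(s - 3)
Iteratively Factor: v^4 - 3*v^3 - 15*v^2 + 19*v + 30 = (v + 3)*(v^3 - 6*v^2 + 3*v + 10) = (v + 1)*(v + 3)*(v^2 - 7*v + 10) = (v - 5)*(v + 1)*(v + 3)*(v - 2)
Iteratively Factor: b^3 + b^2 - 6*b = (b)*(b^2 + b - 6) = b*(b + 3)*(b - 2)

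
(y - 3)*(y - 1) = y^2 - 4*y + 3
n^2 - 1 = (n - 1)*(n + 1)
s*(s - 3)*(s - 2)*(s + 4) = s^4 - s^3 - 14*s^2 + 24*s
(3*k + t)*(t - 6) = 3*k*t - 18*k + t^2 - 6*t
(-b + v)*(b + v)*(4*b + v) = -4*b^3 - b^2*v + 4*b*v^2 + v^3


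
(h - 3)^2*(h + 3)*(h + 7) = h^4 + 4*h^3 - 30*h^2 - 36*h + 189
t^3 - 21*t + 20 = (t - 4)*(t - 1)*(t + 5)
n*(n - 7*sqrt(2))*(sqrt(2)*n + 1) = sqrt(2)*n^3 - 13*n^2 - 7*sqrt(2)*n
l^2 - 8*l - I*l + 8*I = (l - 8)*(l - I)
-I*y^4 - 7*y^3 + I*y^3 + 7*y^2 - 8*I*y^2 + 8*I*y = y*(y - 8*I)*(y + I)*(-I*y + I)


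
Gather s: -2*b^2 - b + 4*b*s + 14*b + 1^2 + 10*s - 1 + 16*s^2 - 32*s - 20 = -2*b^2 + 13*b + 16*s^2 + s*(4*b - 22) - 20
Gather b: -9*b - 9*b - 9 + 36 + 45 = 72 - 18*b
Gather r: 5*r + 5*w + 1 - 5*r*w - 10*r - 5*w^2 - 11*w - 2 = r*(-5*w - 5) - 5*w^2 - 6*w - 1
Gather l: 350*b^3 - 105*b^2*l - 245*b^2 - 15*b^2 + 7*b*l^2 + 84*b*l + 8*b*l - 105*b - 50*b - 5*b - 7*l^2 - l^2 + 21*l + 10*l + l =350*b^3 - 260*b^2 - 160*b + l^2*(7*b - 8) + l*(-105*b^2 + 92*b + 32)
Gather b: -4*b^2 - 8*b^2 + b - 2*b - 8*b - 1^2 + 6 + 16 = -12*b^2 - 9*b + 21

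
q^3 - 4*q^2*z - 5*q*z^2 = q*(q - 5*z)*(q + z)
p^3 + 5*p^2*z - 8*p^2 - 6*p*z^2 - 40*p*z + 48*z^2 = (p - 8)*(p - z)*(p + 6*z)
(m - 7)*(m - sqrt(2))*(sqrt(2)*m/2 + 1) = sqrt(2)*m^3/2 - 7*sqrt(2)*m^2/2 - sqrt(2)*m + 7*sqrt(2)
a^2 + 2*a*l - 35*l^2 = (a - 5*l)*(a + 7*l)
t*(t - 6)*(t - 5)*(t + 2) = t^4 - 9*t^3 + 8*t^2 + 60*t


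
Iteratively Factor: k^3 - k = (k - 1)*(k^2 + k) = (k - 1)*(k + 1)*(k)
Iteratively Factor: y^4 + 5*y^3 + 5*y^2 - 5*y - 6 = (y + 2)*(y^3 + 3*y^2 - y - 3) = (y + 1)*(y + 2)*(y^2 + 2*y - 3) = (y - 1)*(y + 1)*(y + 2)*(y + 3)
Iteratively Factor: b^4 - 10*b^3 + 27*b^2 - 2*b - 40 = (b - 2)*(b^3 - 8*b^2 + 11*b + 20) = (b - 5)*(b - 2)*(b^2 - 3*b - 4) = (b - 5)*(b - 2)*(b + 1)*(b - 4)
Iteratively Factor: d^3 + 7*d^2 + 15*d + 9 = (d + 3)*(d^2 + 4*d + 3) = (d + 3)^2*(d + 1)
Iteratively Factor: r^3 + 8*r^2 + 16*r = (r)*(r^2 + 8*r + 16) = r*(r + 4)*(r + 4)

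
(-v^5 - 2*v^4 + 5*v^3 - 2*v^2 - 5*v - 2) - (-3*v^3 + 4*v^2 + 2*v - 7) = -v^5 - 2*v^4 + 8*v^3 - 6*v^2 - 7*v + 5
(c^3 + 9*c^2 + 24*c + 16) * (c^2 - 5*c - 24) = c^5 + 4*c^4 - 45*c^3 - 320*c^2 - 656*c - 384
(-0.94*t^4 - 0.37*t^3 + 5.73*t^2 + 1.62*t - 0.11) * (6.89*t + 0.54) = -6.4766*t^5 - 3.0569*t^4 + 39.2799*t^3 + 14.256*t^2 + 0.1169*t - 0.0594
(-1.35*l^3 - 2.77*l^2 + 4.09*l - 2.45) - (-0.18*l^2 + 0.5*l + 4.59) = -1.35*l^3 - 2.59*l^2 + 3.59*l - 7.04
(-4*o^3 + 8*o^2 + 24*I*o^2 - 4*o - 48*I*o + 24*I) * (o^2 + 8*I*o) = -4*o^5 + 8*o^4 - 8*I*o^4 - 196*o^3 + 16*I*o^3 + 384*o^2 - 8*I*o^2 - 192*o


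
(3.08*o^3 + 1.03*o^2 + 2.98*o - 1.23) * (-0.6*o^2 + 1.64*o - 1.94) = -1.848*o^5 + 4.4332*o^4 - 6.074*o^3 + 3.627*o^2 - 7.7984*o + 2.3862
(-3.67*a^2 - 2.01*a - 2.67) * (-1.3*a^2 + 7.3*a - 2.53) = 4.771*a^4 - 24.178*a^3 - 1.9169*a^2 - 14.4057*a + 6.7551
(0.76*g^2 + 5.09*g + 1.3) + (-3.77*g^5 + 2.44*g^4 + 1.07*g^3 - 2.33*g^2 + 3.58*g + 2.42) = -3.77*g^5 + 2.44*g^4 + 1.07*g^3 - 1.57*g^2 + 8.67*g + 3.72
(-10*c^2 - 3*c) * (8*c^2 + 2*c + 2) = -80*c^4 - 44*c^3 - 26*c^2 - 6*c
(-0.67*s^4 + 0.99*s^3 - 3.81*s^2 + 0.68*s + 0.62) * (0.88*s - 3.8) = -0.5896*s^5 + 3.4172*s^4 - 7.1148*s^3 + 15.0764*s^2 - 2.0384*s - 2.356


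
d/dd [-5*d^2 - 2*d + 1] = -10*d - 2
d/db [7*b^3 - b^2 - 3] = b*(21*b - 2)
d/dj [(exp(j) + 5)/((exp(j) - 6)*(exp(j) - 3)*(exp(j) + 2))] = 2*(-exp(3*j) - 4*exp(2*j) + 35*exp(j) + 18)*exp(j)/(exp(6*j) - 14*exp(5*j) + 49*exp(4*j) + 72*exp(3*j) - 504*exp(2*j) + 1296)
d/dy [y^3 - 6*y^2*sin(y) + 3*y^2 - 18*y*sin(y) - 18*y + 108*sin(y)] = -6*y^2*cos(y) + 3*y^2 - 12*y*sin(y) - 18*y*cos(y) + 6*y - 18*sin(y) + 108*cos(y) - 18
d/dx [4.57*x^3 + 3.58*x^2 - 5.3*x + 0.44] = 13.71*x^2 + 7.16*x - 5.3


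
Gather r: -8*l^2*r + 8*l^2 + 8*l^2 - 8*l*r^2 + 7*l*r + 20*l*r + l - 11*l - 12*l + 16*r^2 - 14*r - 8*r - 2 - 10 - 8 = 16*l^2 - 22*l + r^2*(16 - 8*l) + r*(-8*l^2 + 27*l - 22) - 20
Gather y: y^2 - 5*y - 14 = y^2 - 5*y - 14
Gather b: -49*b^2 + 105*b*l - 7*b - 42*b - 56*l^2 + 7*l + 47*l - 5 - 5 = -49*b^2 + b*(105*l - 49) - 56*l^2 + 54*l - 10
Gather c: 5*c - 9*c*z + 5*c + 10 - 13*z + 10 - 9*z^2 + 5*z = c*(10 - 9*z) - 9*z^2 - 8*z + 20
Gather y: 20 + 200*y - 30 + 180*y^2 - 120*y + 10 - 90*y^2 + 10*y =90*y^2 + 90*y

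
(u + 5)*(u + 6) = u^2 + 11*u + 30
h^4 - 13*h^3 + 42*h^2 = h^2*(h - 7)*(h - 6)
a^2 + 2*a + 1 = (a + 1)^2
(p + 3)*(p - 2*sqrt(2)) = p^2 - 2*sqrt(2)*p + 3*p - 6*sqrt(2)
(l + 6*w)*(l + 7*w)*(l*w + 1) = l^3*w + 13*l^2*w^2 + l^2 + 42*l*w^3 + 13*l*w + 42*w^2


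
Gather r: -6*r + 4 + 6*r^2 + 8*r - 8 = 6*r^2 + 2*r - 4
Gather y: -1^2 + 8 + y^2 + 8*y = y^2 + 8*y + 7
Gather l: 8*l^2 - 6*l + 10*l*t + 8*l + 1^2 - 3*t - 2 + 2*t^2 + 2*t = 8*l^2 + l*(10*t + 2) + 2*t^2 - t - 1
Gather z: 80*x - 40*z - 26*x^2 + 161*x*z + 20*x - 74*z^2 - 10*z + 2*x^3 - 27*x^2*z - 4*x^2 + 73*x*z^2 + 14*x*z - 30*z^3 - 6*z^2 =2*x^3 - 30*x^2 + 100*x - 30*z^3 + z^2*(73*x - 80) + z*(-27*x^2 + 175*x - 50)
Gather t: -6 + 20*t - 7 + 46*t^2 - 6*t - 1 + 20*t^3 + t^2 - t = 20*t^3 + 47*t^2 + 13*t - 14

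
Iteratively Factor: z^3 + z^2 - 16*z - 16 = (z + 1)*(z^2 - 16) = (z + 1)*(z + 4)*(z - 4)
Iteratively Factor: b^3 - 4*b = (b - 2)*(b^2 + 2*b) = (b - 2)*(b + 2)*(b)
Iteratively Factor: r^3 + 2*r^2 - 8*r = (r + 4)*(r^2 - 2*r) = (r - 2)*(r + 4)*(r)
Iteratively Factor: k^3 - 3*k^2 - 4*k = (k - 4)*(k^2 + k) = (k - 4)*(k + 1)*(k)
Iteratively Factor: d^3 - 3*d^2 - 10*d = (d + 2)*(d^2 - 5*d) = (d - 5)*(d + 2)*(d)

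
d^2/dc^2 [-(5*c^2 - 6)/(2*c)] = 6/c^3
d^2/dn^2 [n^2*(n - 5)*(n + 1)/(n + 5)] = 2*(3*n^4 + 36*n^3 + 90*n^2 - 300*n - 125)/(n^3 + 15*n^2 + 75*n + 125)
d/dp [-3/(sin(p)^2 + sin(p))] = 3*(2/tan(p) + cos(p)/sin(p)^2)/(sin(p) + 1)^2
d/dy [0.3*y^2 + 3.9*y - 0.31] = 0.6*y + 3.9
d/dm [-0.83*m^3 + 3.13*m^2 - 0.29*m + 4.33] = -2.49*m^2 + 6.26*m - 0.29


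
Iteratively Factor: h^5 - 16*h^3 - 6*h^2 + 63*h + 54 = (h + 2)*(h^4 - 2*h^3 - 12*h^2 + 18*h + 27) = (h - 3)*(h + 2)*(h^3 + h^2 - 9*h - 9) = (h - 3)^2*(h + 2)*(h^2 + 4*h + 3) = (h - 3)^2*(h + 1)*(h + 2)*(h + 3)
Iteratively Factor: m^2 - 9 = (m - 3)*(m + 3)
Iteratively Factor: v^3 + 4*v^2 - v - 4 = (v + 4)*(v^2 - 1) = (v - 1)*(v + 4)*(v + 1)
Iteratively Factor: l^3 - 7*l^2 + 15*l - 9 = (l - 3)*(l^2 - 4*l + 3) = (l - 3)*(l - 1)*(l - 3)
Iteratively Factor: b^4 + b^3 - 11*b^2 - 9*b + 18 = (b + 2)*(b^3 - b^2 - 9*b + 9) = (b - 3)*(b + 2)*(b^2 + 2*b - 3) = (b - 3)*(b - 1)*(b + 2)*(b + 3)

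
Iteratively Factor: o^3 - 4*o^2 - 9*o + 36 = (o + 3)*(o^2 - 7*o + 12) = (o - 4)*(o + 3)*(o - 3)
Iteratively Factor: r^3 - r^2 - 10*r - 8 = (r + 2)*(r^2 - 3*r - 4) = (r + 1)*(r + 2)*(r - 4)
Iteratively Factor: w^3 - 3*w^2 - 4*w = (w - 4)*(w^2 + w) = w*(w - 4)*(w + 1)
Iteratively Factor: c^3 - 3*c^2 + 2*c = (c - 1)*(c^2 - 2*c) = (c - 2)*(c - 1)*(c)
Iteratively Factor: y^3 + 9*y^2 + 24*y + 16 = (y + 4)*(y^2 + 5*y + 4) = (y + 4)^2*(y + 1)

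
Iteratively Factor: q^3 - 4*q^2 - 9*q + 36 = (q - 4)*(q^2 - 9) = (q - 4)*(q - 3)*(q + 3)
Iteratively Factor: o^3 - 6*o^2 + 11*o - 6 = (o - 2)*(o^2 - 4*o + 3) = (o - 3)*(o - 2)*(o - 1)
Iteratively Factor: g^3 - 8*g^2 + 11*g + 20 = (g - 5)*(g^2 - 3*g - 4) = (g - 5)*(g - 4)*(g + 1)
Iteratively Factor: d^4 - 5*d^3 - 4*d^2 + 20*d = (d)*(d^3 - 5*d^2 - 4*d + 20) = d*(d + 2)*(d^2 - 7*d + 10) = d*(d - 5)*(d + 2)*(d - 2)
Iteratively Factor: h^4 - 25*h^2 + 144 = (h - 4)*(h^3 + 4*h^2 - 9*h - 36) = (h - 4)*(h + 3)*(h^2 + h - 12) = (h - 4)*(h + 3)*(h + 4)*(h - 3)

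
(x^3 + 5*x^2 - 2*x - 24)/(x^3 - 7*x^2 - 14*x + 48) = (x + 4)/(x - 8)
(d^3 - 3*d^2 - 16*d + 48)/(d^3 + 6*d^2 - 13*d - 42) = (d^2 - 16)/(d^2 + 9*d + 14)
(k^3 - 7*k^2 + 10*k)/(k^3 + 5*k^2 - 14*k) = (k - 5)/(k + 7)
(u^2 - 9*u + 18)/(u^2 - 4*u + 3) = (u - 6)/(u - 1)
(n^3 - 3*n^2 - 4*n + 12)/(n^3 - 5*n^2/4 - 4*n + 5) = 4*(n - 3)/(4*n - 5)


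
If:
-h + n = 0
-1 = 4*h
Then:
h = -1/4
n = -1/4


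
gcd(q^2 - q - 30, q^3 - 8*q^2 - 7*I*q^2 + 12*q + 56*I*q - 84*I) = q - 6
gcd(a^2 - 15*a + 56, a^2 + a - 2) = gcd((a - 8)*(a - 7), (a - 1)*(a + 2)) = 1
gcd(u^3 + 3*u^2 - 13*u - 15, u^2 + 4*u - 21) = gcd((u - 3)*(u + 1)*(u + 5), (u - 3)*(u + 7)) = u - 3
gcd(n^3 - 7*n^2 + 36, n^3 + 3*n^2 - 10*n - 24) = n^2 - n - 6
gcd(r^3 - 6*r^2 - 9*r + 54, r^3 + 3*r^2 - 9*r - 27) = r^2 - 9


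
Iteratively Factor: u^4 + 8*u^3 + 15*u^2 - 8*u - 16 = (u + 4)*(u^3 + 4*u^2 - u - 4) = (u + 1)*(u + 4)*(u^2 + 3*u - 4) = (u - 1)*(u + 1)*(u + 4)*(u + 4)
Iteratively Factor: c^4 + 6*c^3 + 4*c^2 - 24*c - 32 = (c + 2)*(c^3 + 4*c^2 - 4*c - 16) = (c + 2)^2*(c^2 + 2*c - 8) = (c - 2)*(c + 2)^2*(c + 4)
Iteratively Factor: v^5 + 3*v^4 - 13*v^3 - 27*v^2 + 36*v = (v + 3)*(v^4 - 13*v^2 + 12*v) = (v - 1)*(v + 3)*(v^3 + v^2 - 12*v) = (v - 1)*(v + 3)*(v + 4)*(v^2 - 3*v) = v*(v - 1)*(v + 3)*(v + 4)*(v - 3)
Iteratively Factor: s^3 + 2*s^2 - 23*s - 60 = (s + 3)*(s^2 - s - 20) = (s + 3)*(s + 4)*(s - 5)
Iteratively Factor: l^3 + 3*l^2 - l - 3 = (l + 1)*(l^2 + 2*l - 3) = (l - 1)*(l + 1)*(l + 3)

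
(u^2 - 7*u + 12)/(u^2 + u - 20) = (u - 3)/(u + 5)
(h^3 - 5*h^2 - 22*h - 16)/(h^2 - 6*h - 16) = h + 1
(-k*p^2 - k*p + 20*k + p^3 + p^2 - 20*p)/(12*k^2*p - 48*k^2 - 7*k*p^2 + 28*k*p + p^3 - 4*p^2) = (-k*p - 5*k + p^2 + 5*p)/(12*k^2 - 7*k*p + p^2)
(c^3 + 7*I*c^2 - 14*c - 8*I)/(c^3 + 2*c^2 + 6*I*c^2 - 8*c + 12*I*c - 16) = (c + I)/(c + 2)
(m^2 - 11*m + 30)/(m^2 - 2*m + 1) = (m^2 - 11*m + 30)/(m^2 - 2*m + 1)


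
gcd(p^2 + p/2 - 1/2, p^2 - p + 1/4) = p - 1/2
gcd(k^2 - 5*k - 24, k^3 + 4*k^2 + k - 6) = k + 3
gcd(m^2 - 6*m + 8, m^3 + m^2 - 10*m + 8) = m - 2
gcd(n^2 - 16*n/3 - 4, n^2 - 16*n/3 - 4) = n^2 - 16*n/3 - 4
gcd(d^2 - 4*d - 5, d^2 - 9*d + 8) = 1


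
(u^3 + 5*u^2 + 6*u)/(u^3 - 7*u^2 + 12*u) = (u^2 + 5*u + 6)/(u^2 - 7*u + 12)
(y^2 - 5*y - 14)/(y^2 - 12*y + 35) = (y + 2)/(y - 5)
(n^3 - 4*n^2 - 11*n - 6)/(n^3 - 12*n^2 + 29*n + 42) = (n + 1)/(n - 7)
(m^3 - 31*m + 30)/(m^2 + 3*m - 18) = (m^2 - 6*m + 5)/(m - 3)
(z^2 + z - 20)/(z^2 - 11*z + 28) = (z + 5)/(z - 7)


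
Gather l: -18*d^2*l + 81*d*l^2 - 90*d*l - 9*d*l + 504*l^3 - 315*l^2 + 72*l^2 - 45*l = 504*l^3 + l^2*(81*d - 243) + l*(-18*d^2 - 99*d - 45)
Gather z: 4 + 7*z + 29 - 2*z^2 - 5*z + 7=-2*z^2 + 2*z + 40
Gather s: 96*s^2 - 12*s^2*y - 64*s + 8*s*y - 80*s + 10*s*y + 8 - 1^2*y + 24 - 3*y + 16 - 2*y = s^2*(96 - 12*y) + s*(18*y - 144) - 6*y + 48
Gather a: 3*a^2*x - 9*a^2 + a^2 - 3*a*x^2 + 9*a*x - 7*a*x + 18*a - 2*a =a^2*(3*x - 8) + a*(-3*x^2 + 2*x + 16)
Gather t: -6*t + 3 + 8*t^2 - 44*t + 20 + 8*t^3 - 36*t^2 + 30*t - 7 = 8*t^3 - 28*t^2 - 20*t + 16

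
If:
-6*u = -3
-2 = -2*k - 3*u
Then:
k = 1/4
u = 1/2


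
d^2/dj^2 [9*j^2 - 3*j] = 18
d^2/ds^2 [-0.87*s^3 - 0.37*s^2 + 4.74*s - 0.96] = -5.22*s - 0.74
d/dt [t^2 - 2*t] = 2*t - 2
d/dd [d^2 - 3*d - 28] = 2*d - 3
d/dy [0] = 0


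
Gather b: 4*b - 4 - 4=4*b - 8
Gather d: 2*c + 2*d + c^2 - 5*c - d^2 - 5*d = c^2 - 3*c - d^2 - 3*d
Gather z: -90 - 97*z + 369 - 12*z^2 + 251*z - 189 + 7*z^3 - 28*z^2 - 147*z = 7*z^3 - 40*z^2 + 7*z + 90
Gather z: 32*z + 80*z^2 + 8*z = 80*z^2 + 40*z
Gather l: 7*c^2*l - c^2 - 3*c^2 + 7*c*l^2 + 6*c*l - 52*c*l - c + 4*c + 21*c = -4*c^2 + 7*c*l^2 + 24*c + l*(7*c^2 - 46*c)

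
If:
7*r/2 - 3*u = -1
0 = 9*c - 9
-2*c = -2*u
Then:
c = 1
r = 4/7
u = 1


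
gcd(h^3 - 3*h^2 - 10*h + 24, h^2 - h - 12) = h^2 - h - 12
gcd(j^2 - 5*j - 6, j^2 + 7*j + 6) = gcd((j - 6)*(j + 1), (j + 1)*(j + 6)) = j + 1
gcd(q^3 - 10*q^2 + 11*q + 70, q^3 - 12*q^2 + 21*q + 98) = q^2 - 5*q - 14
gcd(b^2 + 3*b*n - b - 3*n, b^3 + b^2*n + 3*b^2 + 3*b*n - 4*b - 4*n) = b - 1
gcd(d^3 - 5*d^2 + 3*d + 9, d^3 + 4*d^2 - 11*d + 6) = 1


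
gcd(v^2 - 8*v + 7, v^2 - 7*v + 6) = v - 1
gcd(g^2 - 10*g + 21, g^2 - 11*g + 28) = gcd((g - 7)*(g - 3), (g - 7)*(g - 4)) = g - 7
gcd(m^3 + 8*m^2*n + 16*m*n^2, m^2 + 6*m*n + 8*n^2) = m + 4*n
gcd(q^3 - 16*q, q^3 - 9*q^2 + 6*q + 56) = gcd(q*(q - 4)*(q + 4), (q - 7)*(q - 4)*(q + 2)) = q - 4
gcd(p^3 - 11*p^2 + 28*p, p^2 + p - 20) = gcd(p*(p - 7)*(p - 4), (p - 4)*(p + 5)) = p - 4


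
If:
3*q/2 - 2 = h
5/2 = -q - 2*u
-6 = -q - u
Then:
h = 79/4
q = 29/2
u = -17/2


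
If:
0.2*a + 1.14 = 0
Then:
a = -5.70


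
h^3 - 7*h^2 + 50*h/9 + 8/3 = (h - 6)*(h - 4/3)*(h + 1/3)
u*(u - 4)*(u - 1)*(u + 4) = u^4 - u^3 - 16*u^2 + 16*u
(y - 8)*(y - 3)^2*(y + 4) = y^4 - 10*y^3 + y^2 + 156*y - 288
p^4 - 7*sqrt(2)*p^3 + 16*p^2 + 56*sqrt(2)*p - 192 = (p - 4*sqrt(2))*(p - 3*sqrt(2))*(p - 2*sqrt(2))*(p + 2*sqrt(2))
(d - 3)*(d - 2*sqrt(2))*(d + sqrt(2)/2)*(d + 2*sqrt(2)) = d^4 - 3*d^3 + sqrt(2)*d^3/2 - 8*d^2 - 3*sqrt(2)*d^2/2 - 4*sqrt(2)*d + 24*d + 12*sqrt(2)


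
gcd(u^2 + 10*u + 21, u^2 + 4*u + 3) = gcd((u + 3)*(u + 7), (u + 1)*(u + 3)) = u + 3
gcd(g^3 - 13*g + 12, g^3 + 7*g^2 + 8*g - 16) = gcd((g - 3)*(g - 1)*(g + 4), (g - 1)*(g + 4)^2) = g^2 + 3*g - 4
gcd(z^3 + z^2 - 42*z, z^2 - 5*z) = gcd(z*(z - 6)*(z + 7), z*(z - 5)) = z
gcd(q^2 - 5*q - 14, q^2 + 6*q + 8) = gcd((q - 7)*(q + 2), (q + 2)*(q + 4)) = q + 2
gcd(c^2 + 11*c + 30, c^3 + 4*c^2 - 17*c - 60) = c + 5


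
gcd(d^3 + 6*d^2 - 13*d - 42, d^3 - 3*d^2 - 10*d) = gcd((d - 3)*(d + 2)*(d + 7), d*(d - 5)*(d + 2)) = d + 2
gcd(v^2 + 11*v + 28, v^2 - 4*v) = 1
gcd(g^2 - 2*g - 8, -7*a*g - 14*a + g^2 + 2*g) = g + 2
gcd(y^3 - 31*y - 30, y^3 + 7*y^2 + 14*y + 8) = y + 1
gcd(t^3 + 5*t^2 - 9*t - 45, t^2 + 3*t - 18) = t - 3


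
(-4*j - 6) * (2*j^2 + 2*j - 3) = -8*j^3 - 20*j^2 + 18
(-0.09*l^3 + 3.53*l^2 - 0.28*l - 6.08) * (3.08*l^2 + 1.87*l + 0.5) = -0.2772*l^5 + 10.7041*l^4 + 5.6937*l^3 - 17.485*l^2 - 11.5096*l - 3.04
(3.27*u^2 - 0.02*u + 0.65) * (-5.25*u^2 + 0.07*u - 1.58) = -17.1675*u^4 + 0.3339*u^3 - 8.5805*u^2 + 0.0771*u - 1.027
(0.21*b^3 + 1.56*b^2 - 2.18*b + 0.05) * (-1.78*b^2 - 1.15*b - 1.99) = -0.3738*b^5 - 3.0183*b^4 + 1.6685*b^3 - 0.6864*b^2 + 4.2807*b - 0.0995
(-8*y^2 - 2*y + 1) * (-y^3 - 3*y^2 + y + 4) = 8*y^5 + 26*y^4 - 3*y^3 - 37*y^2 - 7*y + 4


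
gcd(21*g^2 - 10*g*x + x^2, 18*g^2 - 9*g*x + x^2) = -3*g + x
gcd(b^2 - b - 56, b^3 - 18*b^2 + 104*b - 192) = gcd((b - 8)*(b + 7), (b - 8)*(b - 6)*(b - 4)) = b - 8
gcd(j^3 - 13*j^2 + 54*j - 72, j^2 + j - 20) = j - 4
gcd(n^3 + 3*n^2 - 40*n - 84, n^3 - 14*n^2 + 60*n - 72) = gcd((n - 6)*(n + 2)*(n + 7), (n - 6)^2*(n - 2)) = n - 6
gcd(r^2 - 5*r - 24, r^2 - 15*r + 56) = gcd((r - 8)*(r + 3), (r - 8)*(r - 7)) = r - 8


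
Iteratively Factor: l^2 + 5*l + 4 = (l + 1)*(l + 4)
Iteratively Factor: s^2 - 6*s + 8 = (s - 2)*(s - 4)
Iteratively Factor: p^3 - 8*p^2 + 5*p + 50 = (p + 2)*(p^2 - 10*p + 25) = (p - 5)*(p + 2)*(p - 5)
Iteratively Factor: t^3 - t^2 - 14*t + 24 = (t - 3)*(t^2 + 2*t - 8) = (t - 3)*(t - 2)*(t + 4)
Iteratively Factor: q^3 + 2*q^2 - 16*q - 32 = (q + 4)*(q^2 - 2*q - 8) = (q + 2)*(q + 4)*(q - 4)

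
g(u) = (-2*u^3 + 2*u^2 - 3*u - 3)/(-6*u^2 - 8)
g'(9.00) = 0.33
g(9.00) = 2.68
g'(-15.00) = 0.33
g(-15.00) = -5.33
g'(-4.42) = 0.35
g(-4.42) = -1.77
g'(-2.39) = 0.42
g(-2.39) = -1.01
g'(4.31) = 0.31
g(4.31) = 1.16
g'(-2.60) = 0.40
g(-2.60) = -1.10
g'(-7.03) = 0.34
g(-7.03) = -2.67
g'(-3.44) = 0.37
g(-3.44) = -1.42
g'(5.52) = 0.32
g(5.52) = 1.55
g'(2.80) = 0.27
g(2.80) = 0.72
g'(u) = 12*u*(-2*u^3 + 2*u^2 - 3*u - 3)/(-6*u^2 - 8)^2 + (-6*u^2 + 4*u - 3)/(-6*u^2 - 8) = (6*u^4 + 15*u^2 - 34*u + 12)/(2*(9*u^4 + 24*u^2 + 16))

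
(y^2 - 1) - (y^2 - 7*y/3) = 7*y/3 - 1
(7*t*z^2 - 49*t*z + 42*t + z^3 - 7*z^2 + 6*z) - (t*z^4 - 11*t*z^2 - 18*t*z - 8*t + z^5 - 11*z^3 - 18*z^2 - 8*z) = -t*z^4 + 18*t*z^2 - 31*t*z + 50*t - z^5 + 12*z^3 + 11*z^2 + 14*z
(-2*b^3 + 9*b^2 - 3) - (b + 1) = -2*b^3 + 9*b^2 - b - 4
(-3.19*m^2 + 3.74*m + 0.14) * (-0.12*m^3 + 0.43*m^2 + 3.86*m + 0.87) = 0.3828*m^5 - 1.8205*m^4 - 10.722*m^3 + 11.7213*m^2 + 3.7942*m + 0.1218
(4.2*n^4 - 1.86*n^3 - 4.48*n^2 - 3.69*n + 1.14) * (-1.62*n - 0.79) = -6.804*n^5 - 0.3048*n^4 + 8.727*n^3 + 9.517*n^2 + 1.0683*n - 0.9006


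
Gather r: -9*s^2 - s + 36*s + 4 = -9*s^2 + 35*s + 4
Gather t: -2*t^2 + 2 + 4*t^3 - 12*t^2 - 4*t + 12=4*t^3 - 14*t^2 - 4*t + 14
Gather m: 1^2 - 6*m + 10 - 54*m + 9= 20 - 60*m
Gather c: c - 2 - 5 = c - 7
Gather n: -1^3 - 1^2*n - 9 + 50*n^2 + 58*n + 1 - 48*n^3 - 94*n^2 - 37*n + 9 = -48*n^3 - 44*n^2 + 20*n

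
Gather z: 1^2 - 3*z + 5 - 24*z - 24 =-27*z - 18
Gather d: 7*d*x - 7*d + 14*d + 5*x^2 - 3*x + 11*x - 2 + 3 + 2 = d*(7*x + 7) + 5*x^2 + 8*x + 3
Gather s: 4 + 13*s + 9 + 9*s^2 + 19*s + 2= 9*s^2 + 32*s + 15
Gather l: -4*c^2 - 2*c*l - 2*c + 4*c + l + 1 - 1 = -4*c^2 + 2*c + l*(1 - 2*c)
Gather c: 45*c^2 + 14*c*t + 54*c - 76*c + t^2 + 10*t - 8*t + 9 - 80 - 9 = 45*c^2 + c*(14*t - 22) + t^2 + 2*t - 80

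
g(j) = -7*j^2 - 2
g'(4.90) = -68.60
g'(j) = -14*j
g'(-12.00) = 168.00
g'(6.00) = -84.00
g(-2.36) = -40.99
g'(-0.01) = 0.14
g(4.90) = -170.07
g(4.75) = -159.94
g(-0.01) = -2.00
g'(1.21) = -16.94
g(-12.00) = -1010.00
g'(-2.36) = 33.04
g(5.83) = -239.92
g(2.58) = -48.59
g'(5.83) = -81.62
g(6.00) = -254.00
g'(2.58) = -36.12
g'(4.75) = -66.50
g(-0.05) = -2.02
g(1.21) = -12.25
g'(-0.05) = 0.70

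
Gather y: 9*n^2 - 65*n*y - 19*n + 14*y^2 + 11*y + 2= 9*n^2 - 19*n + 14*y^2 + y*(11 - 65*n) + 2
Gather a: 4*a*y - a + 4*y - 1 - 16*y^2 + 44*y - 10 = a*(4*y - 1) - 16*y^2 + 48*y - 11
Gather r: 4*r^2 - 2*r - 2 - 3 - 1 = 4*r^2 - 2*r - 6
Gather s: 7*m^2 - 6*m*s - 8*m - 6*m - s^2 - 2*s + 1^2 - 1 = 7*m^2 - 14*m - s^2 + s*(-6*m - 2)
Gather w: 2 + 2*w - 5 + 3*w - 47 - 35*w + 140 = 90 - 30*w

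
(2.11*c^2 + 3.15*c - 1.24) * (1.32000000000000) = 2.7852*c^2 + 4.158*c - 1.6368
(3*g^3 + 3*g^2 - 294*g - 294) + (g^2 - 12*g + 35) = 3*g^3 + 4*g^2 - 306*g - 259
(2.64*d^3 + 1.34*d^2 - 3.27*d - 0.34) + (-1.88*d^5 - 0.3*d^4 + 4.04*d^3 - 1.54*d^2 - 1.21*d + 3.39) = -1.88*d^5 - 0.3*d^4 + 6.68*d^3 - 0.2*d^2 - 4.48*d + 3.05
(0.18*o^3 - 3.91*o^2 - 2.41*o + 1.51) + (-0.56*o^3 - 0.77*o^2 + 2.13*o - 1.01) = -0.38*o^3 - 4.68*o^2 - 0.28*o + 0.5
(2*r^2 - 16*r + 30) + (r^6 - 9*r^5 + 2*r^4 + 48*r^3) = r^6 - 9*r^5 + 2*r^4 + 48*r^3 + 2*r^2 - 16*r + 30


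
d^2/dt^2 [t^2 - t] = 2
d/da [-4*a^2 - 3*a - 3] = -8*a - 3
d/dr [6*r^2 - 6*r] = 12*r - 6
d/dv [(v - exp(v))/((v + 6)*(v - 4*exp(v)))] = ((1 - exp(v))*(v + 6)*(v - 4*exp(v)) + (-v + exp(v))*(v - 4*exp(v)) + (v + 6)*(v - exp(v))*(4*exp(v) - 1))/((v + 6)^2*(v - 4*exp(v))^2)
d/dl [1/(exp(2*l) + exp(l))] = (-2*exp(l) - 1)*exp(-l)/(exp(l) + 1)^2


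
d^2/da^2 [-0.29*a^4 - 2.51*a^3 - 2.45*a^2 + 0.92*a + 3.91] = -3.48*a^2 - 15.06*a - 4.9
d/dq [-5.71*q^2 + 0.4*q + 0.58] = 0.4 - 11.42*q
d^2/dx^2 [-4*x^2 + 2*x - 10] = -8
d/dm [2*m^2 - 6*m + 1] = 4*m - 6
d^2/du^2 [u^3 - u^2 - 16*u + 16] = 6*u - 2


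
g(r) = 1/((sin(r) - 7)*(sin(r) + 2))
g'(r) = -cos(r)/((sin(r) - 7)*(sin(r) + 2)^2) - cos(r)/((sin(r) - 7)^2*(sin(r) + 2)) = (5 - 2*sin(r))*cos(r)/((sin(r) - 7)^2*(sin(r) + 2)^2)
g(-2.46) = -0.10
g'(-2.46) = -0.04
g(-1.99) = -0.12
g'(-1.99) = -0.04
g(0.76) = -0.06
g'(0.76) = 0.01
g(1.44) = -0.06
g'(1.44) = 0.00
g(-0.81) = -0.10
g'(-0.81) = 0.05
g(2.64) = -0.06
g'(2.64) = -0.01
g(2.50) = -0.06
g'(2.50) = -0.01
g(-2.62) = -0.09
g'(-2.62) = -0.04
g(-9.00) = -0.08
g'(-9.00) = -0.04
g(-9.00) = -0.08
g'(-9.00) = -0.04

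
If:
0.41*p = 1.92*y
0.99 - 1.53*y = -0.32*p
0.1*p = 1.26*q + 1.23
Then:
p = 147.35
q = 10.72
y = 31.47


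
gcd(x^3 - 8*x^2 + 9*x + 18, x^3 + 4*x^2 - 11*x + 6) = 1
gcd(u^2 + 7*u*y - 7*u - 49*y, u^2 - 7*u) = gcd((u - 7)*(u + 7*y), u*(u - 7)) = u - 7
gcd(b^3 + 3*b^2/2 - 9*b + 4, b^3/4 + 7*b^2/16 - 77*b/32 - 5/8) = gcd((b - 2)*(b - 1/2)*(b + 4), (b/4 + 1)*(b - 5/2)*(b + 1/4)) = b + 4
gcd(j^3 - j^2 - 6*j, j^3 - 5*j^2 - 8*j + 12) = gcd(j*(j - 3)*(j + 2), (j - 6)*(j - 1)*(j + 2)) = j + 2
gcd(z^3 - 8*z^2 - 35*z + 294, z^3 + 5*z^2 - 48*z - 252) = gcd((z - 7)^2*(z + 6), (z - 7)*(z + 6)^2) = z^2 - z - 42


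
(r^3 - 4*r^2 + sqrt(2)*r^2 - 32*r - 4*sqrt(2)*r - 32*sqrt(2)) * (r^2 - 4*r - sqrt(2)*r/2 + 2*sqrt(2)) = r^5 - 8*r^4 + sqrt(2)*r^4/2 - 17*r^3 - 4*sqrt(2)*r^3 - 8*sqrt(2)*r^2 + 136*r^2 + 16*r + 64*sqrt(2)*r - 128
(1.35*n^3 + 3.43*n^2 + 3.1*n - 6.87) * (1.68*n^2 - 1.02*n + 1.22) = 2.268*n^5 + 4.3854*n^4 + 3.3564*n^3 - 10.519*n^2 + 10.7894*n - 8.3814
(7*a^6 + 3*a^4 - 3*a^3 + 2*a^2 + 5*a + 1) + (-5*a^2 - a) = 7*a^6 + 3*a^4 - 3*a^3 - 3*a^2 + 4*a + 1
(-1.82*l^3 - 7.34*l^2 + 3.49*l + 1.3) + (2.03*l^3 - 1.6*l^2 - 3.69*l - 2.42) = 0.21*l^3 - 8.94*l^2 - 0.2*l - 1.12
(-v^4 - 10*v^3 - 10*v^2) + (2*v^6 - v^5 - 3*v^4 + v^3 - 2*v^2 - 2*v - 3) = 2*v^6 - v^5 - 4*v^4 - 9*v^3 - 12*v^2 - 2*v - 3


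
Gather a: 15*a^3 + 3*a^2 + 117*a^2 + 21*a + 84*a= 15*a^3 + 120*a^2 + 105*a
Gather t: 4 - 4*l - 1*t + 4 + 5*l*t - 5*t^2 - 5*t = -4*l - 5*t^2 + t*(5*l - 6) + 8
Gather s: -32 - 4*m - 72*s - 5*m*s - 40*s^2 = -4*m - 40*s^2 + s*(-5*m - 72) - 32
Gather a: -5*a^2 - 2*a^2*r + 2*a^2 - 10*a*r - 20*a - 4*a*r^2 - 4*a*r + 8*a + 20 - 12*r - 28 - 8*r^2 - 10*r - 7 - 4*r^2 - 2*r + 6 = a^2*(-2*r - 3) + a*(-4*r^2 - 14*r - 12) - 12*r^2 - 24*r - 9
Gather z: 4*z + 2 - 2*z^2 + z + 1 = -2*z^2 + 5*z + 3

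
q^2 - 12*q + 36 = (q - 6)^2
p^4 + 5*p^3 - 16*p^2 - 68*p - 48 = (p - 4)*(p + 1)*(p + 2)*(p + 6)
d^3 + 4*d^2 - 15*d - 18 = (d - 3)*(d + 1)*(d + 6)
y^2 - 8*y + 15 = (y - 5)*(y - 3)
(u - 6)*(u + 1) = u^2 - 5*u - 6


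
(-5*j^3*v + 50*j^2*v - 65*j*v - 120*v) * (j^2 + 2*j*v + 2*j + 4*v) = -5*j^5*v - 10*j^4*v^2 + 40*j^4*v + 80*j^3*v^2 + 35*j^3*v + 70*j^2*v^2 - 250*j^2*v - 500*j*v^2 - 240*j*v - 480*v^2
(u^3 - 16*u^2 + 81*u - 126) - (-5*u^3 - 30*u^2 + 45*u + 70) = 6*u^3 + 14*u^2 + 36*u - 196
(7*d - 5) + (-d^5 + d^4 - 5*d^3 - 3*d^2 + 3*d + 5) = -d^5 + d^4 - 5*d^3 - 3*d^2 + 10*d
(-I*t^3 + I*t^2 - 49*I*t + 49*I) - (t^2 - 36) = -I*t^3 - t^2 + I*t^2 - 49*I*t + 36 + 49*I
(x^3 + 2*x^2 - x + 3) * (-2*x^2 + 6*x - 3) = -2*x^5 + 2*x^4 + 11*x^3 - 18*x^2 + 21*x - 9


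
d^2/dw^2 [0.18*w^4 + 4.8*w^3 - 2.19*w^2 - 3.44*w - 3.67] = 2.16*w^2 + 28.8*w - 4.38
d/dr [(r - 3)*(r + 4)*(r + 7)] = 3*r^2 + 16*r - 5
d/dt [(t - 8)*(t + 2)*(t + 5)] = 3*t^2 - 2*t - 46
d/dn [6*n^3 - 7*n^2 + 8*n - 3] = 18*n^2 - 14*n + 8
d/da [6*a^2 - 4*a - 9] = 12*a - 4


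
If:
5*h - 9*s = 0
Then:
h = 9*s/5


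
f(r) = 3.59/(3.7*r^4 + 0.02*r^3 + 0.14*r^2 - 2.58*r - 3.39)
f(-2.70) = 0.02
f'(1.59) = -0.75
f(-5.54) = 0.00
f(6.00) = 0.00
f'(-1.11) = 3.02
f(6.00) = 0.00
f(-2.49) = 0.02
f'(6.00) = -0.00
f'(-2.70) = 0.03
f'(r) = 3.59*(-14.8*r^3 - 0.06*r^2 - 0.28*r + 2.58)/(3.7*r^4 + 0.02*r^3 + 0.14*r^2 - 2.58*r - 3.39)^2 = (-53.132*r^3 - 0.2154*r^2 - 1.0052*r + 9.2622)/(3.7*r^4 + 0.02*r^3 + 0.14*r^2 - 2.58*r - 3.39)^2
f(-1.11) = 0.69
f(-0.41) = -1.63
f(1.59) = 0.22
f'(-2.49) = 0.04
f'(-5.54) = 0.00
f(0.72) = -0.86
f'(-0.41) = 2.73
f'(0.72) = -0.65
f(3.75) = 0.00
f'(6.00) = -0.00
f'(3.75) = -0.01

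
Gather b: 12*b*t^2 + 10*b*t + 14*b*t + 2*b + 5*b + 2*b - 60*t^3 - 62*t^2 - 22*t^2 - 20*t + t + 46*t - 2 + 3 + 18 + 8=b*(12*t^2 + 24*t + 9) - 60*t^3 - 84*t^2 + 27*t + 27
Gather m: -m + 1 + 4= 5 - m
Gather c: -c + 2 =2 - c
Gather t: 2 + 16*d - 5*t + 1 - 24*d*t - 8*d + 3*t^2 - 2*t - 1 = 8*d + 3*t^2 + t*(-24*d - 7) + 2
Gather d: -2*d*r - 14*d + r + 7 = d*(-2*r - 14) + r + 7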